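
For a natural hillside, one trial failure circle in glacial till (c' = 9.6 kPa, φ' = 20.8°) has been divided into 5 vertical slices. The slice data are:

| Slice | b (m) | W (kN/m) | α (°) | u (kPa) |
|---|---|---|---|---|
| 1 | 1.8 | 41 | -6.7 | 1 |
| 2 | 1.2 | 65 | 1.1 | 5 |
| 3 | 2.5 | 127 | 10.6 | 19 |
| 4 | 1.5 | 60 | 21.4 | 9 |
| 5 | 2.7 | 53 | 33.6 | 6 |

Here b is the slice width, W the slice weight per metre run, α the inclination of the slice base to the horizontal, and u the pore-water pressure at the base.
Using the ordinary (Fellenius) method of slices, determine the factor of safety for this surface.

FS = 2.69

Ordinary method of slices: FS = Σ[c'·Δl_i + (W_i cosα_i − u_i·Δl_i)·tanφ'] / Σ W_i sinα_i, with Δl_i = b_i / cosα_i.
Slice 1: Δl = 1.8/cos(-6.7°) = 1.812 m; N'_1 = 41·cos(-6.7°) − 1·1.812 = 38.9; c'Δl = 17.40; W sinα = -4.8
Slice 2: Δl = 1.2/cos1.1° = 1.200 m; N'_2 = 65·cos1.1° − 5·1.200 = 59.0; c'Δl = 11.52; W sinα = 1.2
Slice 3: Δl = 2.5/cos10.6° = 2.543 m; N'_3 = 127·cos10.6° − 19·2.543 = 76.5; c'Δl = 24.42; W sinα = 23.4
Slice 4: Δl = 1.5/cos21.4° = 1.611 m; N'_4 = 60·cos21.4° − 9·1.611 = 41.4; c'Δl = 15.47; W sinα = 21.9
Slice 5: Δl = 2.7/cos33.6° = 3.242 m; N'_5 = 53·cos33.6° − 6·3.242 = 24.7; c'Δl = 31.12; W sinα = 29.3
Σc'Δl = 99.9 kN/m; ΣN' = 240.5 kN/m; ΣW sinα = 71.0 kN/m
Resisting = 99.9 + 240.5·tan20.8° = 99.9 + 91.3 = 191.3 kN/m
FS = 191.3 / 71.0 = 2.692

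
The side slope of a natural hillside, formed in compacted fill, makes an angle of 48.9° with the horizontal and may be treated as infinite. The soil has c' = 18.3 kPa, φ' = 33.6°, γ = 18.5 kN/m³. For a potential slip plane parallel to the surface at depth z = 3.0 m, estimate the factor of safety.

For an infinite slope with a slip plane parallel to the surface (no pore pressure): FS = [c' + γz cos²β tanφ'] / [γz sinβ cosβ].
γz = 18.5·3.0 = 55.50 kN/m²
Numerator = 18.3 + 55.50·cos²48.9°·tan33.6° = 18.3 + 55.50·0.4321·0.6644 = 34.235 kPa
Denominator = 55.50·sin48.9°·cos48.9° = 55.50·0.7536·0.6574 = 27.493 kPa
FS = 34.235 / 27.493 = 1.245

FS = 1.25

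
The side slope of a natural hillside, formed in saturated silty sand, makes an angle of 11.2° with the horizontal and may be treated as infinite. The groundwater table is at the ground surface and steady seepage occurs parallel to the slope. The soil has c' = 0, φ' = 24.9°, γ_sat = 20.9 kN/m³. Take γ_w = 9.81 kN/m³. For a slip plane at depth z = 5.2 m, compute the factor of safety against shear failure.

FS = 1.24

With seepage parallel to the slope and the water table at the surface, the effective normal stress on the slip plane uses the buoyant unit weight γ' = γ_sat − γ_w while the driving shear stress uses γ_sat:
FS = [c' + γ' z cos²β tanφ'] / [γ_sat z sinβ cosβ]
(For c' = 0 this reduces to FS = (γ'/γ_sat)·tanφ'/tanβ.)
γ' = 20.9 − 9.81 = 11.09 kN/m³
Numerator = 0.0 + 11.09·5.2·cos²11.2°·tan24.9° = 0.0 + 11.09·5.2·0.9623·0.4642 = 25.759 kPa
Denominator = 20.9·5.2·sin11.2°·cos11.2° = 20.9·5.2·0.1942·0.9810 = 20.707 kPa
FS = 25.759 / 20.707 = 1.244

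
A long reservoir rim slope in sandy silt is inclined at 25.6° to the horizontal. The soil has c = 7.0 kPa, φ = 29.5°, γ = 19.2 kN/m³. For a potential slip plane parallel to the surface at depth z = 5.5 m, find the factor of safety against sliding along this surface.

For an infinite slope with a slip plane parallel to the surface (no pore pressure): FS = [c + γz cos²β tanφ] / [γz sinβ cosβ].
γz = 19.2·5.5 = 105.60 kN/m²
Numerator = 7.0 + 105.60·cos²25.6°·tan29.5° = 7.0 + 105.60·0.8133·0.5658 = 55.591 kPa
Denominator = 105.60·sin25.6°·cos25.6° = 105.60·0.4321·0.9018 = 41.149 kPa
FS = 55.591 / 41.149 = 1.351

FS = 1.35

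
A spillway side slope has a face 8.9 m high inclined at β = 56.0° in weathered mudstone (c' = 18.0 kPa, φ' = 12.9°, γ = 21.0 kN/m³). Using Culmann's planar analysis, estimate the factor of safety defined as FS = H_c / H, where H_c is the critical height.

FS = 1.15

H_c = (4c'/γ) · sinβ cosφ' / [1 − cos(β − φ')]
    = (4·18.0/21.0) · sin56.0°·cos12.9° / [1 − cos43.1°]
    = 3.429 · 0.8081 / 0.2698 = 10.27 m
FS = H_c / H = 10.27 / 8.9 = 1.154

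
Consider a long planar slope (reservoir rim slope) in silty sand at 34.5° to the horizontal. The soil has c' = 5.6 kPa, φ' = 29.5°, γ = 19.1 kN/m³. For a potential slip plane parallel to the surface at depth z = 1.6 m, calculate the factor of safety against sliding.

FS = 1.22

For an infinite slope with a slip plane parallel to the surface (no pore pressure): FS = [c' + γz cos²β tanφ'] / [γz sinβ cosβ].
γz = 19.1·1.6 = 30.56 kN/m²
Numerator = 5.6 + 30.56·cos²34.5°·tan29.5° = 5.6 + 30.56·0.6792·0.5658 = 17.343 kPa
Denominator = 30.56·sin34.5°·cos34.5° = 30.56·0.5664·0.8241 = 14.265 kPa
FS = 17.343 / 14.265 = 1.216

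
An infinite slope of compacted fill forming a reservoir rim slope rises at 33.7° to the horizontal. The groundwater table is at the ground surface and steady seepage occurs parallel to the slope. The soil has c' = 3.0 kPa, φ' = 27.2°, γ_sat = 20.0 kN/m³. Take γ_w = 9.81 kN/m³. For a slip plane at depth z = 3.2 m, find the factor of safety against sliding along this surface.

With seepage parallel to the slope and the water table at the surface, the effective normal stress on the slip plane uses the buoyant unit weight γ' = γ_sat − γ_w while the driving shear stress uses γ_sat:
FS = [c' + γ' z cos²β tanφ'] / [γ_sat z sinβ cosβ]
γ' = 20.0 − 9.81 = 10.19 kN/m³
Numerator = 3.0 + 10.19·3.2·cos²33.7°·tan27.2° = 3.0 + 10.19·3.2·0.6921·0.5139 = 14.599 kPa
Denominator = 20.0·3.2·sin33.7°·cos33.7° = 20.0·3.2·0.5548·0.8320 = 29.543 kPa
FS = 14.599 / 29.543 = 0.494

FS = 0.49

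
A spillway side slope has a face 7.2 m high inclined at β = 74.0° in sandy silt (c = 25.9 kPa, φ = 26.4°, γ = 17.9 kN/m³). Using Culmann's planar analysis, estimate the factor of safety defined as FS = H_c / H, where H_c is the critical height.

FS = 2.13

H_c = (4c/γ) · sinβ cosφ / [1 − cos(β − φ)]
    = (4·25.9/17.9) · sin74.0°·cos26.4° / [1 − cos47.6°]
    = 5.788 · 0.8610 / 0.3257 = 15.30 m
FS = H_c / H = 15.30 / 7.2 = 2.125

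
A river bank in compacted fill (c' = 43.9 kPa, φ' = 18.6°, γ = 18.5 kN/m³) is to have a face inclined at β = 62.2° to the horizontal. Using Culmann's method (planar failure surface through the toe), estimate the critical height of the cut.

H_c = 28.85 m

Culmann's analysis gives the critical failure plane at α_cr = (β + φ')/2 = (62.2 + 18.6)/2 = 40.4°, and the critical height
H_c = (4c'/γ) · sinβ cosφ' / [1 − cos(β − φ')]
    = (4·43.9/18.5) · sin62.2°·cos18.6° / [1 − cos(43.6°)]
    = 9.492 · 0.8846·0.9478 / [1 − 0.7242]
    = 9.492 · 0.8384 / 0.2758
    = 28.85 m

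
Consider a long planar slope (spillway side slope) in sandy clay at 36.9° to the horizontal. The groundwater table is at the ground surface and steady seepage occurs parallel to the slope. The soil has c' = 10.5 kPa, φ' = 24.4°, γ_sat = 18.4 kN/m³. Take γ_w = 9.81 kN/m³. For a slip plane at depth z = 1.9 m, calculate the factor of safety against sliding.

FS = 0.91

With seepage parallel to the slope and the water table at the surface, the effective normal stress on the slip plane uses the buoyant unit weight γ' = γ_sat − γ_w while the driving shear stress uses γ_sat:
FS = [c' + γ' z cos²β tanφ'] / [γ_sat z sinβ cosβ]
γ' = 18.4 − 9.81 = 8.59 kN/m³
Numerator = 10.5 + 8.59·1.9·cos²36.9°·tan24.4° = 10.5 + 8.59·1.9·0.6395·0.4536 = 15.235 kPa
Denominator = 18.4·1.9·sin36.9°·cos36.9° = 18.4·1.9·0.6004·0.7997 = 16.786 kPa
FS = 15.235 / 16.786 = 0.908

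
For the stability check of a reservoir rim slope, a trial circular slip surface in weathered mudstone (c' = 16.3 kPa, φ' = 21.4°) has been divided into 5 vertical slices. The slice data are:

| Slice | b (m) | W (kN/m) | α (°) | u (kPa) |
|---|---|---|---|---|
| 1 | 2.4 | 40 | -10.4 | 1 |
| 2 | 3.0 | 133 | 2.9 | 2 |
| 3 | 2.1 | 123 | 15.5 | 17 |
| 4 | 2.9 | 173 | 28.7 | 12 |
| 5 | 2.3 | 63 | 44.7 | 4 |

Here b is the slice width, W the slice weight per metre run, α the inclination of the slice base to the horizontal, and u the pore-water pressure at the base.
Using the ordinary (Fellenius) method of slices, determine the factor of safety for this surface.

FS = 2.40

Ordinary method of slices: FS = Σ[c'·Δl_i + (W_i cosα_i − u_i·Δl_i)·tanφ'] / Σ W_i sinα_i, with Δl_i = b_i / cosα_i.
Slice 1: Δl = 2.4/cos(-10.4°) = 2.440 m; N'_1 = 40·cos(-10.4°) − 1·2.440 = 36.9; c'Δl = 39.77; W sinα = -7.2
Slice 2: Δl = 3.0/cos2.9° = 3.004 m; N'_2 = 133·cos2.9° − 2·3.004 = 126.8; c'Δl = 48.96; W sinα = 6.7
Slice 3: Δl = 2.1/cos15.5° = 2.179 m; N'_3 = 123·cos15.5° − 17·2.179 = 81.5; c'Δl = 35.52; W sinα = 32.9
Slice 4: Δl = 2.9/cos28.7° = 3.306 m; N'_4 = 173·cos28.7° − 12·3.306 = 112.1; c'Δl = 53.89; W sinα = 83.1
Slice 5: Δl = 2.3/cos44.7° = 3.236 m; N'_5 = 63·cos44.7° − 4·3.236 = 31.8; c'Δl = 52.74; W sinα = 44.3
Σc'Δl = 230.9 kN/m; ΣN' = 389.1 kN/m; ΣW sinα = 159.8 kN/m
Resisting = 230.9 + 389.1·tan21.4° = 230.9 + 152.5 = 383.4 kN/m
FS = 383.4 / 159.8 = 2.400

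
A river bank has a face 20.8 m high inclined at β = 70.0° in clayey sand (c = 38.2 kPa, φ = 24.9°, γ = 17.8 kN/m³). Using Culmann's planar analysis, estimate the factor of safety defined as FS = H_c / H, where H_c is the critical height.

H_c = (4c/γ) · sinβ cosφ / [1 − cos(β − φ)]
    = (4·38.2/17.8) · sin70.0°·cos24.9° / [1 − cos45.1°]
    = 8.584 · 0.8523 / 0.2941 = 24.88 m
FS = H_c / H = 24.88 / 20.8 = 1.196

FS = 1.20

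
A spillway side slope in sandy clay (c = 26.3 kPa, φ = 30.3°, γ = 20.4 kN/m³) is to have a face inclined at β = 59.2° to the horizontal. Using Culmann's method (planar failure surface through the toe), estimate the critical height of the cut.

Culmann's analysis gives the critical failure plane at α_cr = (β + φ)/2 = (59.2 + 30.3)/2 = 44.8°, and the critical height
H_c = (4c/γ) · sinβ cosφ / [1 − cos(β − φ)]
    = (4·26.3/20.4) · sin59.2°·cos30.3° / [1 − cos(28.9°)]
    = 5.157 · 0.8590·0.8634 / [1 − 0.8755]
    = 5.157 · 0.7416 / 0.1245
    = 30.71 m

H_c = 30.71 m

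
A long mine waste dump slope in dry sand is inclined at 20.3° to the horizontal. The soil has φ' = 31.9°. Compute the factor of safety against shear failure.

For a dry cohesionless infinite slope the factor of safety is FS = tanφ' / tanβ.
FS = tan31.9° / tan20.3° = 0.6224 / 0.3699 = 1.683

FS = 1.68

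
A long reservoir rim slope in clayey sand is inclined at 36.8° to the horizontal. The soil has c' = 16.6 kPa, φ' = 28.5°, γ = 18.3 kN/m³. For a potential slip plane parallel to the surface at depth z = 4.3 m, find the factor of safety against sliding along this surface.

FS = 1.17

For an infinite slope with a slip plane parallel to the surface (no pore pressure): FS = [c' + γz cos²β tanφ'] / [γz sinβ cosβ].
γz = 18.3·4.3 = 78.69 kN/m²
Numerator = 16.6 + 78.69·cos²36.8°·tan28.5° = 16.6 + 78.69·0.6412·0.5430 = 43.994 kPa
Denominator = 78.69·sin36.8°·cos36.8° = 78.69·0.5990·0.8007 = 37.744 kPa
FS = 43.994 / 37.744 = 1.166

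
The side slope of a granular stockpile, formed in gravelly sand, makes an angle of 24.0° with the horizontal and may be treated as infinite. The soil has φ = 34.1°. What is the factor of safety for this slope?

For a dry cohesionless infinite slope the factor of safety is FS = tanφ / tanβ.
FS = tan34.1° / tan24.0° = 0.6771 / 0.4452 = 1.521

FS = 1.52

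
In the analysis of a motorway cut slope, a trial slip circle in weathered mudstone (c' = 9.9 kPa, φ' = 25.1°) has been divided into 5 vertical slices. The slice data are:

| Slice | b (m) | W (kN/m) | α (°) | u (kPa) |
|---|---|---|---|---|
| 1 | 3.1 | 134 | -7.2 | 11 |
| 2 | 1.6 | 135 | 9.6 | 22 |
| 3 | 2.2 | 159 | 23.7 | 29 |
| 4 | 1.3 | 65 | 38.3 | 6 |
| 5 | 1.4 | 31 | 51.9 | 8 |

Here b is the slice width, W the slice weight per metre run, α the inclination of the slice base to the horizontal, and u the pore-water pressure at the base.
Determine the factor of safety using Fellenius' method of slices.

FS = 1.91

Ordinary method of slices: FS = Σ[c'·Δl_i + (W_i cosα_i − u_i·Δl_i)·tanφ'] / Σ W_i sinα_i, with Δl_i = b_i / cosα_i.
Slice 1: Δl = 3.1/cos(-7.2°) = 3.125 m; N'_1 = 134·cos(-7.2°) − 11·3.125 = 98.6; c'Δl = 30.93; W sinα = -16.8
Slice 2: Δl = 1.6/cos9.6° = 1.623 m; N'_2 = 135·cos9.6° − 22·1.623 = 97.4; c'Δl = 16.06; W sinα = 22.5
Slice 3: Δl = 2.2/cos23.7° = 2.403 m; N'_3 = 159·cos23.7° − 29·2.403 = 75.9; c'Δl = 23.79; W sinα = 63.9
Slice 4: Δl = 1.3/cos38.3° = 1.657 m; N'_4 = 65·cos38.3° − 6·1.657 = 41.1; c'Δl = 16.40; W sinα = 40.3
Slice 5: Δl = 1.4/cos51.9° = 2.269 m; N'_5 = 31·cos51.9° − 8·2.269 = 1.0; c'Δl = 22.46; W sinα = 24.4
Σc'Δl = 109.6 kN/m; ΣN' = 313.9 kN/m; ΣW sinα = 134.3 kN/m
Resisting = 109.6 + 313.9·tan25.1° = 109.6 + 147.1 = 256.7 kN/m
FS = 256.7 / 134.3 = 1.911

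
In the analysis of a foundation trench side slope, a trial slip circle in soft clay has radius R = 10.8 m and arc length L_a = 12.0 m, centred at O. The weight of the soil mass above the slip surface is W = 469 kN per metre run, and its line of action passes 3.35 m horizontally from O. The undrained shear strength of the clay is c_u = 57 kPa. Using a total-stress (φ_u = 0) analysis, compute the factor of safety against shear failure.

FS = 4.70

Taking moments about the centre O, the resisting moment is provided by the undrained shear strength acting along the arc:
M_R = c_u·L_a·R = 57·12.00·10.8 = 7387.2 kN·m/m
M_D = W·d = 469·3.35 = 1571.2 kN·m/m
FS = M_R / M_D = 7387.2 / 1571.2 = 4.702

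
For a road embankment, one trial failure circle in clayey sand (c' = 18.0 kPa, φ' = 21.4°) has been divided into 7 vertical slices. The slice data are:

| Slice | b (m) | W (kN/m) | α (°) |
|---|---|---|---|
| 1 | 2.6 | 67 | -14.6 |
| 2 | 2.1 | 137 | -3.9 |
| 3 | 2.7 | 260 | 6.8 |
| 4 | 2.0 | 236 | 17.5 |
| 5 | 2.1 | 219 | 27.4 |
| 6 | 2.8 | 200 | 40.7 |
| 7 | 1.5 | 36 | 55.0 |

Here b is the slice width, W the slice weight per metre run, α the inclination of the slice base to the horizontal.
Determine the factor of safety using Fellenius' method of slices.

Ordinary method of slices: FS = Σ[c'·Δl_i + (W_i cosα_i)·tanφ'] / Σ W_i sinα_i, with Δl_i = b_i / cosα_i.
Slice 1: Δl = 2.6/cos(-14.6°) = 2.687 m; N'_1 = 67·cos(-14.6°) = 64.8; c'Δl = 48.36; W sinα = -16.9
Slice 2: Δl = 2.1/cos(-3.9°) = 2.105 m; N'_2 = 137·cos(-3.9°) = 136.7; c'Δl = 37.89; W sinα = -9.3
Slice 3: Δl = 2.7/cos6.8° = 2.719 m; N'_3 = 260·cos6.8° = 258.2; c'Δl = 48.94; W sinα = 30.8
Slice 4: Δl = 2.0/cos17.5° = 2.097 m; N'_4 = 236·cos17.5° = 225.1; c'Δl = 37.75; W sinα = 71.0
Slice 5: Δl = 2.1/cos27.4° = 2.365 m; N'_5 = 219·cos27.4° = 194.4; c'Δl = 42.58; W sinα = 100.8
Slice 6: Δl = 2.8/cos40.7° = 3.693 m; N'_6 = 200·cos40.7° = 151.6; c'Δl = 66.48; W sinα = 130.4
Slice 7: Δl = 1.5/cos55.0° = 2.615 m; N'_7 = 36·cos55.0° = 20.6; c'Δl = 47.07; W sinα = 29.5
Σc'Δl = 329.1 kN/m; ΣN' = 1051.5 kN/m; ΣW sinα = 336.2 kN/m
Resisting = 329.1 + 1051.5·tan21.4° = 329.1 + 412.1 = 741.1 kN/m
FS = 741.1 / 336.2 = 2.204

FS = 2.20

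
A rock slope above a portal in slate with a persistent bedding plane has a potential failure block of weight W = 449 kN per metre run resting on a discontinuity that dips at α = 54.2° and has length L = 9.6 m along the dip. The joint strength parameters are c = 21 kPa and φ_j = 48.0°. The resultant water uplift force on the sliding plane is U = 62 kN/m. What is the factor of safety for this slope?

Resolving the block weight along and normal to the plane and applying the Mohr–Coulomb strength on the joint:
N' = W cosα − U = 449·cos54.2° − 62 = 200.6 kN/m
Driving force T = W sinα = 449·sin54.2° = 364.2 kN/m
Resisting force R = c·L + N'·tanφ_j = 21·9.6 + 200.6·tan48.0° = 201.6 + 222.8 = 424.4 kN/m
FS = R / T = 424.4 / 364.2 = 1.166

FS = 1.17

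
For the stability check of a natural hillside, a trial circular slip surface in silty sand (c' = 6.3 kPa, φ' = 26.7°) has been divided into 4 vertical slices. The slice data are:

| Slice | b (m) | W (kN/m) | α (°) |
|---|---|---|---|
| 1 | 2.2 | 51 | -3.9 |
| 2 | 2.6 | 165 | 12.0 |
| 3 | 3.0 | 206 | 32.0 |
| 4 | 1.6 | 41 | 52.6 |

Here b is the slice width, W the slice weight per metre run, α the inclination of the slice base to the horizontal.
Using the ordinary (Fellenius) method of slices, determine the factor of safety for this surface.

FS = 1.60

Ordinary method of slices: FS = Σ[c'·Δl_i + (W_i cosα_i)·tanφ'] / Σ W_i sinα_i, with Δl_i = b_i / cosα_i.
Slice 1: Δl = 2.2/cos(-3.9°) = 2.205 m; N'_1 = 51·cos(-3.9°) = 50.9; c'Δl = 13.89; W sinα = -3.5
Slice 2: Δl = 2.6/cos12.0° = 2.658 m; N'_2 = 165·cos12.0° = 161.4; c'Δl = 16.75; W sinα = 34.3
Slice 3: Δl = 3.0/cos32.0° = 3.538 m; N'_3 = 206·cos32.0° = 174.7; c'Δl = 22.29; W sinα = 109.2
Slice 4: Δl = 1.6/cos52.6° = 2.634 m; N'_4 = 41·cos52.6° = 24.9; c'Δl = 16.60; W sinα = 32.6
Σc'Δl = 69.5 kN/m; ΣN' = 411.9 kN/m; ΣW sinα = 172.6 kN/m
Resisting = 69.5 + 411.9·tan26.7° = 69.5 + 207.2 = 276.7 kN/m
FS = 276.7 / 172.6 = 1.603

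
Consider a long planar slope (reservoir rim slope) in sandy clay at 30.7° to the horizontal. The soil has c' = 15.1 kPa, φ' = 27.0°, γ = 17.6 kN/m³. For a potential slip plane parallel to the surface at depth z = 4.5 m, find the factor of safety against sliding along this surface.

FS = 1.29

For an infinite slope with a slip plane parallel to the surface (no pore pressure): FS = [c' + γz cos²β tanφ'] / [γz sinβ cosβ].
γz = 17.6·4.5 = 79.20 kN/m²
Numerator = 15.1 + 79.20·cos²30.7°·tan27.0° = 15.1 + 79.20·0.7393·0.5095 = 44.936 kPa
Denominator = 79.20·sin30.7°·cos30.7° = 79.20·0.5105·0.8599 = 34.768 kPa
FS = 44.936 / 34.768 = 1.292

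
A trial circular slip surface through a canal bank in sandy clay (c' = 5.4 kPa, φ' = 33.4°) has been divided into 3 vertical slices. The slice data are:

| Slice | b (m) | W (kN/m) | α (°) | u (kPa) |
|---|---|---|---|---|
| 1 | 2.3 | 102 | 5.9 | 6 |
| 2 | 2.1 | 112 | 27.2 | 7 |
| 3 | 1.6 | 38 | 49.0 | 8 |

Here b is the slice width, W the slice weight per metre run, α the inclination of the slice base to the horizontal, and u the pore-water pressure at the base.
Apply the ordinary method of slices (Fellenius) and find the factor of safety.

Ordinary method of slices: FS = Σ[c'·Δl_i + (W_i cosα_i − u_i·Δl_i)·tanφ'] / Σ W_i sinα_i, with Δl_i = b_i / cosα_i.
Slice 1: Δl = 2.3/cos5.9° = 2.312 m; N'_1 = 102·cos5.9° − 6·2.312 = 87.6; c'Δl = 12.49; W sinα = 10.5
Slice 2: Δl = 2.1/cos27.2° = 2.361 m; N'_2 = 112·cos27.2° − 7·2.361 = 83.1; c'Δl = 12.75; W sinα = 51.2
Slice 3: Δl = 1.6/cos49.0° = 2.439 m; N'_3 = 38·cos49.0° − 8·2.439 = 5.4; c'Δl = 13.17; W sinα = 28.7
Σc'Δl = 38.4 kN/m; ΣN' = 176.1 kN/m; ΣW sinα = 90.4 kN/m
Resisting = 38.4 + 176.1·tan33.4° = 38.4 + 116.1 = 154.5 kN/m
FS = 154.5 / 90.4 = 1.710

FS = 1.71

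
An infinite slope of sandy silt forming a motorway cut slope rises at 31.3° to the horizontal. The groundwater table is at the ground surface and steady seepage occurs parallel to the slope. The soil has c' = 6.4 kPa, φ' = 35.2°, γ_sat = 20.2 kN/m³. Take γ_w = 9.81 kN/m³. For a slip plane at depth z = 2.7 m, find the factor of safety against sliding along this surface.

FS = 0.86

With seepage parallel to the slope and the water table at the surface, the effective normal stress on the slip plane uses the buoyant unit weight γ' = γ_sat − γ_w while the driving shear stress uses γ_sat:
FS = [c' + γ' z cos²β tanφ'] / [γ_sat z sinβ cosβ]
γ' = 20.2 − 9.81 = 10.39 kN/m³
Numerator = 6.4 + 10.39·2.7·cos²31.3°·tan35.2° = 6.4 + 10.39·2.7·0.7301·0.7054 = 20.848 kPa
Denominator = 20.2·2.7·sin31.3°·cos31.3° = 20.2·2.7·0.5195·0.8545 = 24.211 kPa
FS = 20.848 / 24.211 = 0.861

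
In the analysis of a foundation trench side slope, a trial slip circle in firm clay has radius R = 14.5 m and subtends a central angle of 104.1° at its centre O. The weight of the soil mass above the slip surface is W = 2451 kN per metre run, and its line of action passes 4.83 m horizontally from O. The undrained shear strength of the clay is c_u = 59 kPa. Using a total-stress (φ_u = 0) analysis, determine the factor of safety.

Taking moments about the centre O, the resisting moment is provided by the undrained shear strength acting along the arc:
Arc length L_a = R·θ = 14.5·(104.1°·π/180) = 14.5·1.8169 = 26.34 m
M_R = c_u·L_a·R = 59·26.34·14.5 = 22538.0 kN·m/m
M_D = W·d = 2451·4.83 = 11838.3 kN·m/m
FS = M_R / M_D = 22538.0 / 11838.3 = 1.904

FS = 1.90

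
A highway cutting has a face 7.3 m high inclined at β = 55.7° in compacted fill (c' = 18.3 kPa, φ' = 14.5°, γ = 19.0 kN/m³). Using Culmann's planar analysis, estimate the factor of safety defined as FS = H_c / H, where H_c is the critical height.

H_c = (4c'/γ) · sinβ cosφ' / [1 − cos(β − φ')]
    = (4·18.3/19.0) · sin55.7°·cos14.5° / [1 − cos41.2°]
    = 3.853 · 0.7998 / 0.2476 = 12.45 m
FS = H_c / H = 12.45 / 7.3 = 1.705

FS = 1.70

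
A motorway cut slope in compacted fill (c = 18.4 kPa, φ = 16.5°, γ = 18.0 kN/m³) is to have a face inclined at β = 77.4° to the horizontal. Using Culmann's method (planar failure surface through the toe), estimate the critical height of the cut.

Culmann's analysis gives the critical failure plane at α_cr = (β + φ)/2 = (77.4 + 16.5)/2 = 47.0°, and the critical height
H_c = (4c/γ) · sinβ cosφ / [1 − cos(β − φ)]
    = (4·18.4/18.0) · sin77.4°·cos16.5° / [1 − cos(60.9°)]
    = 4.089 · 0.9759·0.9588 / [1 − 0.4863]
    = 4.089 · 0.9357 / 0.5137
    = 7.45 m

H_c = 7.45 m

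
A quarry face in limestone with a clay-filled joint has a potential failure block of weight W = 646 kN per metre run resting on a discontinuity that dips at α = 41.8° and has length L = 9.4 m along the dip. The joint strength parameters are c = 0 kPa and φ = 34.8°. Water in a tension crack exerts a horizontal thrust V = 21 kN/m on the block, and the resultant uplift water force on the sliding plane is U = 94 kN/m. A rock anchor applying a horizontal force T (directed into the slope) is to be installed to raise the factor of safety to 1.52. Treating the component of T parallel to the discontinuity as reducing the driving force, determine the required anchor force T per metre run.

Resolving forces along and normal to the sliding plane, with the horizontal anchor force T adding T·sinα to the effective normal force and T·cosα acting up the plane against the driving force:
FS = [cL + (W cosα − U − V sinα + T sinα) tanφ] / [W sinα + V cosα − T cosα]
Without the anchor: N' = 373.6 kN/m, driving T_d = 446.2 kN/m, resisting R = 0·9.4 + 373.6·tan34.8° = 259.6 kN/m, FS = 0.58.
Setting FS = 1.52 and solving for T:
1.52·(446.2 − T cos41.8°) = 259.6 + T sin41.8°·tan34.8°
T·(sin41.8°·tan34.8° + 1.52·cos41.8°) = 1.52·446.2 − 259.6
T·(0.6665·0.6950 + 1.52·0.7455) = 678.3 − 259.6 = 418.6
T·1.5964 = 418.6
T = 262.2 kN/m

T = 262 kN/m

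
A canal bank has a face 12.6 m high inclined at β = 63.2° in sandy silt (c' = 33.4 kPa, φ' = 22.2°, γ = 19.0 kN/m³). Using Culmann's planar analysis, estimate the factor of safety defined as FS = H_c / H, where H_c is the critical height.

H_c = (4c'/γ) · sinβ cosφ' / [1 − cos(β − φ')]
    = (4·33.4/19.0) · sin63.2°·cos22.2° / [1 − cos41.0°]
    = 7.032 · 0.8264 / 0.2453 = 23.69 m
FS = H_c / H = 23.69 / 12.6 = 1.880

FS = 1.88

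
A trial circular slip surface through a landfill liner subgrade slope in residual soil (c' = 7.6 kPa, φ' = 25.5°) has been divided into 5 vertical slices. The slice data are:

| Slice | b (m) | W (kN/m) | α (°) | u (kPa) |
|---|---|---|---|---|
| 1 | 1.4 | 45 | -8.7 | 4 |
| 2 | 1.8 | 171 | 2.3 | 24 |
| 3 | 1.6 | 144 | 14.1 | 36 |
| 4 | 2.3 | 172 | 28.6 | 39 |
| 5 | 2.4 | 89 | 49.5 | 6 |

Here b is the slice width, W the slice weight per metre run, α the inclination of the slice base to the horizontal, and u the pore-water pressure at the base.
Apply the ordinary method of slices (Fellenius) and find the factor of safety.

Ordinary method of slices: FS = Σ[c'·Δl_i + (W_i cosα_i − u_i·Δl_i)·tanφ'] / Σ W_i sinα_i, with Δl_i = b_i / cosα_i.
Slice 1: Δl = 1.4/cos(-8.7°) = 1.416 m; N'_1 = 45·cos(-8.7°) − 4·1.416 = 38.8; c'Δl = 10.76; W sinα = -6.8
Slice 2: Δl = 1.8/cos2.3° = 1.801 m; N'_2 = 171·cos2.3° − 24·1.801 = 127.6; c'Δl = 13.69; W sinα = 6.9
Slice 3: Δl = 1.6/cos14.1° = 1.650 m; N'_3 = 144·cos14.1° − 36·1.650 = 80.3; c'Δl = 12.54; W sinα = 35.1
Slice 4: Δl = 2.3/cos28.6° = 2.620 m; N'_4 = 172·cos28.6° − 39·2.620 = 48.8; c'Δl = 19.91; W sinα = 82.3
Slice 5: Δl = 2.4/cos49.5° = 3.695 m; N'_5 = 89·cos49.5° − 6·3.695 = 35.6; c'Δl = 28.09; W sinα = 67.7
Σc'Δl = 85.0 kN/m; ΣN' = 331.2 kN/m; ΣW sinα = 185.1 kN/m
Resisting = 85.0 + 331.2·tan25.5° = 85.0 + 158.0 = 243.0 kN/m
FS = 243.0 / 185.1 = 1.312

FS = 1.31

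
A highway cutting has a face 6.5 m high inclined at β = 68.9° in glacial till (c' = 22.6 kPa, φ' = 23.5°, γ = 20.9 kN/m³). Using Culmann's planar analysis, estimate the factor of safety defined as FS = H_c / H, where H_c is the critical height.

FS = 1.91

H_c = (4c'/γ) · sinβ cosφ' / [1 − cos(β − φ')]
    = (4·22.6/20.9) · sin68.9°·cos23.5° / [1 − cos45.4°]
    = 4.325 · 0.8556 / 0.2978 = 12.42 m
FS = H_c / H = 12.42 / 6.5 = 1.911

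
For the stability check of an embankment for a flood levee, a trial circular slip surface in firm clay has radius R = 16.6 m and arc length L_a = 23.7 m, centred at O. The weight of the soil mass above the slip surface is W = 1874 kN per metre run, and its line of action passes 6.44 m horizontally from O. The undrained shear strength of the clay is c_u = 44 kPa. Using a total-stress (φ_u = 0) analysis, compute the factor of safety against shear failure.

FS = 1.43

Taking moments about the centre O, the resisting moment is provided by the undrained shear strength acting along the arc:
M_R = c_u·L_a·R = 44·23.70·16.6 = 17310.5 kN·m/m
M_D = W·d = 1874·6.44 = 12068.6 kN·m/m
FS = M_R / M_D = 17310.5 / 12068.6 = 1.434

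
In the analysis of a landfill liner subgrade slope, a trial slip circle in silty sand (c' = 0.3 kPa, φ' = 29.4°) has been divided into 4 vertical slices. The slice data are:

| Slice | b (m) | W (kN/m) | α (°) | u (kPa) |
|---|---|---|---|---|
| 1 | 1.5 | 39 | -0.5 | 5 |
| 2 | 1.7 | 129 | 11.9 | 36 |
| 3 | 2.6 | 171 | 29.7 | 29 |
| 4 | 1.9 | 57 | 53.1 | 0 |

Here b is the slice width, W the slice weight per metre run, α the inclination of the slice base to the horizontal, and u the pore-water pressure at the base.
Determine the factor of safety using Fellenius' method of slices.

FS = 0.71

Ordinary method of slices: FS = Σ[c'·Δl_i + (W_i cosα_i − u_i·Δl_i)·tanφ'] / Σ W_i sinα_i, with Δl_i = b_i / cosα_i.
Slice 1: Δl = 1.5/cos(-0.5°) = 1.500 m; N'_1 = 39·cos(-0.5°) − 5·1.500 = 31.5; c'Δl = 0.45; W sinα = -0.3
Slice 2: Δl = 1.7/cos11.9° = 1.737 m; N'_2 = 129·cos11.9° − 36·1.737 = 63.7; c'Δl = 0.52; W sinα = 26.6
Slice 3: Δl = 2.6/cos29.7° = 2.993 m; N'_3 = 171·cos29.7° − 29·2.993 = 61.7; c'Δl = 0.90; W sinα = 84.7
Slice 4: Δl = 1.9/cos53.1° = 3.164 m; N'_4 = 57·cos53.1° − 0·3.164 = 34.2; c'Δl = 0.95; W sinα = 45.6
Σc'Δl = 2.8 kN/m; ΣN' = 191.1 kN/m; ΣW sinα = 156.6 kN/m
Resisting = 2.8 + 191.1·tan29.4° = 2.8 + 107.7 = 110.5 kN/m
FS = 110.5 / 156.6 = 0.706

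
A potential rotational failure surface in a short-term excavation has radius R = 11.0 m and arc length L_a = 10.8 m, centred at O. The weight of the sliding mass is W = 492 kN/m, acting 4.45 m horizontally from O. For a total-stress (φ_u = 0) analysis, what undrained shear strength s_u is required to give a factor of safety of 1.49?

s_u = 27.5 kPa

FS = s_u·L_a·R / (W·d), so s_u = FS·W·d / (L_a·R).
s_u = 1.49·492·4.45 / (10.80·11.0) = 3262.2 / 118.80 = 27.46 kPa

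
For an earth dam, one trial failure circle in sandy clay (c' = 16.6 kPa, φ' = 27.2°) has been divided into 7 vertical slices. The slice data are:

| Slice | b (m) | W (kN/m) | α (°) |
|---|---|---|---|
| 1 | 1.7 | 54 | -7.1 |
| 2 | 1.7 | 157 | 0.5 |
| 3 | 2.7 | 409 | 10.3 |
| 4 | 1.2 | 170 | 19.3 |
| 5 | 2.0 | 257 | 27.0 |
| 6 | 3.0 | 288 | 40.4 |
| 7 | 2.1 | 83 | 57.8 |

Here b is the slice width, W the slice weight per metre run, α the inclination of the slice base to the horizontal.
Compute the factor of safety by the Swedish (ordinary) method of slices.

FS = 1.89

Ordinary method of slices: FS = Σ[c'·Δl_i + (W_i cosα_i)·tanφ'] / Σ W_i sinα_i, with Δl_i = b_i / cosα_i.
Slice 1: Δl = 1.7/cos(-7.1°) = 1.713 m; N'_1 = 54·cos(-7.1°) = 53.6; c'Δl = 28.44; W sinα = -6.7
Slice 2: Δl = 1.7/cos0.5° = 1.700 m; N'_2 = 157·cos0.5° = 157.0; c'Δl = 28.22; W sinα = 1.4
Slice 3: Δl = 2.7/cos10.3° = 2.744 m; N'_3 = 409·cos10.3° = 402.4; c'Δl = 45.55; W sinα = 73.1
Slice 4: Δl = 1.2/cos19.3° = 1.271 m; N'_4 = 170·cos19.3° = 160.4; c'Δl = 21.11; W sinα = 56.2
Slice 5: Δl = 2.0/cos27.0° = 2.245 m; N'_5 = 257·cos27.0° = 229.0; c'Δl = 37.26; W sinα = 116.7
Slice 6: Δl = 3.0/cos40.4° = 3.939 m; N'_6 = 288·cos40.4° = 219.3; c'Δl = 65.39; W sinα = 186.7
Slice 7: Δl = 2.1/cos57.8° = 3.941 m; N'_7 = 83·cos57.8° = 44.2; c'Δl = 65.42; W sinα = 70.2
Σc'Δl = 291.4 kN/m; ΣN' = 1266.0 kN/m; ΣW sinα = 497.6 kN/m
Resisting = 291.4 + 1266.0·tan27.2° = 291.4 + 650.6 = 942.0 kN/m
FS = 942.0 / 497.6 = 1.893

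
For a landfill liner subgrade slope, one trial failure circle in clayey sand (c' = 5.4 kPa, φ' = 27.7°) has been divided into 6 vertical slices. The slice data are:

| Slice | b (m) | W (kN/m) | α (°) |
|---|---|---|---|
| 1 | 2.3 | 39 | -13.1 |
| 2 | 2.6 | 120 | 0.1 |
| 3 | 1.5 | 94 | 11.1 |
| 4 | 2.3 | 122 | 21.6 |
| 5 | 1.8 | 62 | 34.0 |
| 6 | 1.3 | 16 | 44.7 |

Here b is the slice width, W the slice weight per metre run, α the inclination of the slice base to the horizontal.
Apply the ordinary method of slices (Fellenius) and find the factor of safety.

FS = 2.93

Ordinary method of slices: FS = Σ[c'·Δl_i + (W_i cosα_i)·tanφ'] / Σ W_i sinα_i, with Δl_i = b_i / cosα_i.
Slice 1: Δl = 2.3/cos(-13.1°) = 2.361 m; N'_1 = 39·cos(-13.1°) = 38.0; c'Δl = 12.75; W sinα = -8.8
Slice 2: Δl = 2.6/cos0.1° = 2.600 m; N'_2 = 120·cos0.1° = 120.0; c'Δl = 14.04; W sinα = 0.2
Slice 3: Δl = 1.5/cos11.1° = 1.529 m; N'_3 = 94·cos11.1° = 92.2; c'Δl = 8.25; W sinα = 18.1
Slice 4: Δl = 2.3/cos21.6° = 2.474 m; N'_4 = 122·cos21.6° = 113.4; c'Δl = 13.36; W sinα = 44.9
Slice 5: Δl = 1.8/cos34.0° = 2.171 m; N'_5 = 62·cos34.0° = 51.4; c'Δl = 11.72; W sinα = 34.7
Slice 6: Δl = 1.3/cos44.7° = 1.829 m; N'_6 = 16·cos44.7° = 11.4; c'Δl = 9.88; W sinα = 11.3
Σc'Δl = 70.0 kN/m; ΣN' = 426.4 kN/m; ΣW sinα = 100.3 kN/m
Resisting = 70.0 + 426.4·tan27.7° = 70.0 + 223.9 = 293.9 kN/m
FS = 293.9 / 100.3 = 2.930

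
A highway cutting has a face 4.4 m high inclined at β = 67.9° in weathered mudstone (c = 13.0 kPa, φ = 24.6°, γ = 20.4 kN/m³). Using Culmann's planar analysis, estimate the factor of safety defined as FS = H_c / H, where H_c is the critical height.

H_c = (4c/γ) · sinβ cosφ / [1 − cos(β − φ)]
    = (4·13.0/20.4) · sin67.9°·cos24.6° / [1 − cos43.3°]
    = 2.549 · 0.8424 / 0.2722 = 7.89 m
FS = H_c / H = 7.89 / 4.4 = 1.793

FS = 1.79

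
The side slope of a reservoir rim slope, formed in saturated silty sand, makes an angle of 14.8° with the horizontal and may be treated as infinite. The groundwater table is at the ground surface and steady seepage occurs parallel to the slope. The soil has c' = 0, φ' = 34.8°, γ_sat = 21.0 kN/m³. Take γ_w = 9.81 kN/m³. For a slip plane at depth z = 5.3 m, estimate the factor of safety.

With seepage parallel to the slope and the water table at the surface, the effective normal stress on the slip plane uses the buoyant unit weight γ' = γ_sat − γ_w while the driving shear stress uses γ_sat:
FS = [c' + γ' z cos²β tanφ'] / [γ_sat z sinβ cosβ]
(For c' = 0 this reduces to FS = (γ'/γ_sat)·tanφ'/tanβ.)
γ' = 21.0 − 9.81 = 11.19 kN/m³
Numerator = 0.0 + 11.19·5.3·cos²14.8°·tan34.8° = 0.0 + 11.19·5.3·0.9347·0.6950 = 38.530 kPa
Denominator = 21.0·5.3·sin14.8°·cos14.8° = 21.0·5.3·0.2554·0.9668 = 27.488 kPa
FS = 38.530 / 27.488 = 1.402

FS = 1.40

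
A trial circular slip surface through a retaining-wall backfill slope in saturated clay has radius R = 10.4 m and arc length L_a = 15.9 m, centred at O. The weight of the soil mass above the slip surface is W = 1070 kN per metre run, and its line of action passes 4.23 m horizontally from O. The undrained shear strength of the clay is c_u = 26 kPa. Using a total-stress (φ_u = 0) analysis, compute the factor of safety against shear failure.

FS = 0.95

Taking moments about the centre O, the resisting moment is provided by the undrained shear strength acting along the arc:
M_R = c_u·L_a·R = 26·15.90·10.4 = 4299.4 kN·m/m
M_D = W·d = 1070·4.23 = 4526.1 kN·m/m
FS = M_R / M_D = 4299.4 / 4526.1 = 0.950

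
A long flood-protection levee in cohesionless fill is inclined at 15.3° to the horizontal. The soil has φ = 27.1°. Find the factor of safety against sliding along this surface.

For a dry cohesionless infinite slope the factor of safety is FS = tanφ / tanβ.
FS = tan27.1° / tan15.3° = 0.5117 / 0.2736 = 1.871

FS = 1.87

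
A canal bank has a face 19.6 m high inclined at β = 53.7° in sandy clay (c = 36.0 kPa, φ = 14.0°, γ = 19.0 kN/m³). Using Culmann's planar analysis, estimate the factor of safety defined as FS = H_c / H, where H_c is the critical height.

H_c = (4c/γ) · sinβ cosφ / [1 − cos(β − φ)]
    = (4·36.0/19.0) · sin53.7°·cos14.0° / [1 − cos39.7°]
    = 7.579 · 0.7820 / 0.2306 = 25.70 m
FS = H_c / H = 25.70 / 19.6 = 1.311

FS = 1.31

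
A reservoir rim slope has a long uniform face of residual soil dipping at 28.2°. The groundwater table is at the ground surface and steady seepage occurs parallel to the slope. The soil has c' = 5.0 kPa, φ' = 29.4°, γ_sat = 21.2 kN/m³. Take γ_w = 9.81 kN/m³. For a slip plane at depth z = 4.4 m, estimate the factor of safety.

FS = 0.69

With seepage parallel to the slope and the water table at the surface, the effective normal stress on the slip plane uses the buoyant unit weight γ' = γ_sat − γ_w while the driving shear stress uses γ_sat:
FS = [c' + γ' z cos²β tanφ'] / [γ_sat z sinβ cosβ]
γ' = 21.2 − 9.81 = 11.39 kN/m³
Numerator = 5.0 + 11.39·4.4·cos²28.2°·tan29.4° = 5.0 + 11.39·4.4·0.7767·0.5635 = 26.933 kPa
Denominator = 21.2·4.4·sin28.2°·cos28.2° = 21.2·4.4·0.4726·0.8813 = 38.847 kPa
FS = 26.933 / 38.847 = 0.693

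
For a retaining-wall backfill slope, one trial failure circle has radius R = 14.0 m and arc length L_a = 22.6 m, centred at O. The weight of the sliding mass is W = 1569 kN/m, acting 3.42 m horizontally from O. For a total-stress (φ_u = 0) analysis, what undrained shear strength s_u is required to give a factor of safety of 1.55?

FS = s_u·L_a·R / (W·d), so s_u = FS·W·d / (L_a·R).
s_u = 1.55·1569·3.42 / (22.60·14.0) = 8317.3 / 316.40 = 26.29 kPa

s_u = 26.3 kPa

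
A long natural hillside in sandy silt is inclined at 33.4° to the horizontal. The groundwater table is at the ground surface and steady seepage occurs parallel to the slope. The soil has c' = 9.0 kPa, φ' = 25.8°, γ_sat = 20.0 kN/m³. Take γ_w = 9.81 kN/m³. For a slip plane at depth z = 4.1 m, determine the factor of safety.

FS = 0.61

With seepage parallel to the slope and the water table at the surface, the effective normal stress on the slip plane uses the buoyant unit weight γ' = γ_sat − γ_w while the driving shear stress uses γ_sat:
FS = [c' + γ' z cos²β tanφ'] / [γ_sat z sinβ cosβ]
γ' = 20.0 − 9.81 = 10.19 kN/m³
Numerator = 9.0 + 10.19·4.1·cos²33.4°·tan25.8° = 9.0 + 10.19·4.1·0.6970·0.4834 = 23.077 kPa
Denominator = 20.0·4.1·sin33.4°·cos33.4° = 20.0·4.1·0.5505·0.8348 = 37.685 kPa
FS = 23.077 / 37.685 = 0.612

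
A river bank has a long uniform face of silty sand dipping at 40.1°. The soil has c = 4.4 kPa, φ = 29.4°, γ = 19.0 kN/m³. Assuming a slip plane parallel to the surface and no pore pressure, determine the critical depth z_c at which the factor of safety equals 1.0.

Setting FS = 1.00 in FS = [c + γz cos²β tanφ] / [γz sinβ cosβ] and solving for z:
z = c / [γ cosβ (FS·sinβ − cosβ·tanφ)]
  = 4.4 / [19.0·cos40.1°·(1.00·sin40.1° − cos40.1°·tan29.4°)]
  = 4.4 / [19.0·0.7649·(1.00·0.6441 − 0.7649·0.5635)]
  = 4.4 / 3.0973 = 1.421 m

z_c = 1.42 m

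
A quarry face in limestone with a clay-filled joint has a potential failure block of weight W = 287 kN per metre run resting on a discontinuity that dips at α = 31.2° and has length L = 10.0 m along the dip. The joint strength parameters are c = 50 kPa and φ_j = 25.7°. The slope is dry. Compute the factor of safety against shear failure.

Resolving the block weight along and normal to the plane and applying the Mohr–Coulomb strength on the joint:
N' = W cosα = 287·cos31.2° = 245.5 kN/m
Driving force T = W sinα = 287·sin31.2° = 148.7 kN/m
Resisting force R = c·L + N'·tanφ_j = 50·10.0 + 245.5·tan25.7° = 500.0 + 118.1 = 618.1 kN/m
FS = R / T = 618.1 / 148.7 = 4.158

FS = 4.16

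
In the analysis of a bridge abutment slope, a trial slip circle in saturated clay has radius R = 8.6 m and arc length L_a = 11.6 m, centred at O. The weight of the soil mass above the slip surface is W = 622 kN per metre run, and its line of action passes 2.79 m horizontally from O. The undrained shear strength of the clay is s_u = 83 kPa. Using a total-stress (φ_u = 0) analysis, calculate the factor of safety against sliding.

Taking moments about the centre O, the resisting moment is provided by the undrained shear strength acting along the arc:
M_R = s_u·L_a·R = 83·11.60·8.6 = 8280.1 kN·m/m
M_D = W·d = 622·2.79 = 1735.4 kN·m/m
FS = M_R / M_D = 8280.1 / 1735.4 = 4.771

FS = 4.77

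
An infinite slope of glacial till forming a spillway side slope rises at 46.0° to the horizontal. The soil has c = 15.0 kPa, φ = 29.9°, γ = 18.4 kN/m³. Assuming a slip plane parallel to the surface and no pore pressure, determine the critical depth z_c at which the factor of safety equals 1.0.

Setting FS = 1.00 in FS = [c + γz cos²β tanφ] / [γz sinβ cosβ] and solving for z:
z = c / [γ cosβ (FS·sinβ − cosβ·tanφ)]
  = 15.0 / [18.4·cos46.0°·(1.00·sin46.0° − cos46.0°·tan29.9°)]
  = 15.0 / [18.4·0.6947·(1.00·0.7193 − 0.6947·0.5750)]
  = 15.0 / 4.0888 = 3.669 m

z_c = 3.67 m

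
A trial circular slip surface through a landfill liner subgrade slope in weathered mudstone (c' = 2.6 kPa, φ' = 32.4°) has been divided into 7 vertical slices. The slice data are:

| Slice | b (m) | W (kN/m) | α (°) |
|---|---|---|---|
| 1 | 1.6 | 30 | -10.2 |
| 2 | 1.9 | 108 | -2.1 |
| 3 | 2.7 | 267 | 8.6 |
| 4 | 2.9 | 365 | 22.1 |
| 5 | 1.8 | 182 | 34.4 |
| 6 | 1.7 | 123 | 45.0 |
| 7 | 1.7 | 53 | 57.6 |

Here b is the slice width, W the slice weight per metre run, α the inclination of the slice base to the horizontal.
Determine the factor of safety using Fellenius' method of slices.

Ordinary method of slices: FS = Σ[c'·Δl_i + (W_i cosα_i)·tanφ'] / Σ W_i sinα_i, with Δl_i = b_i / cosα_i.
Slice 1: Δl = 1.6/cos(-10.2°) = 1.626 m; N'_1 = 30·cos(-10.2°) = 29.5; c'Δl = 4.23; W sinα = -5.3
Slice 2: Δl = 1.9/cos(-2.1°) = 1.901 m; N'_2 = 108·cos(-2.1°) = 107.9; c'Δl = 4.94; W sinα = -4.0
Slice 3: Δl = 2.7/cos8.6° = 2.731 m; N'_3 = 267·cos8.6° = 264.0; c'Δl = 7.10; W sinα = 39.9
Slice 4: Δl = 2.9/cos22.1° = 3.130 m; N'_4 = 365·cos22.1° = 338.2; c'Δl = 8.14; W sinα = 137.3
Slice 5: Δl = 1.8/cos34.4° = 2.182 m; N'_5 = 182·cos34.4° = 150.2; c'Δl = 5.67; W sinα = 102.8
Slice 6: Δl = 1.7/cos45.0° = 2.404 m; N'_6 = 123·cos45.0° = 87.0; c'Δl = 6.25; W sinα = 87.0
Slice 7: Δl = 1.7/cos57.6° = 3.173 m; N'_7 = 53·cos57.6° = 28.4; c'Δl = 8.25; W sinα = 44.7
Σc'Δl = 44.6 kN/m; ΣN' = 1005.2 kN/m; ΣW sinα = 402.5 kN/m
Resisting = 44.6 + 1005.2·tan32.4° = 44.6 + 637.9 = 682.5 kN/m
FS = 682.5 / 402.5 = 1.696

FS = 1.70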